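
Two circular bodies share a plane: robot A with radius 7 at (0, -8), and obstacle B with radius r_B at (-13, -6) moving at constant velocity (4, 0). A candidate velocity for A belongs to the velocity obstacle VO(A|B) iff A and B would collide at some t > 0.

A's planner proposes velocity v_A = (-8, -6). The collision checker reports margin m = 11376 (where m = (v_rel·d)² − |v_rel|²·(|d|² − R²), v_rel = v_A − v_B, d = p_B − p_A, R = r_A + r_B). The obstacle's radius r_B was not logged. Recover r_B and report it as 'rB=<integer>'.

m = 11376
d = (-13, 2);  v_rel = (-12, -6),  |v_rel|² = 180
v_rel×d = (-12)·(2) − (-6)·(-13) = -102
since m = R²·180 − (-102)²:  R² = (10404 + 11376) / 180 = 121
R = √121 = 11  ⇒  r_B = 11 − 7 = 4

rB=4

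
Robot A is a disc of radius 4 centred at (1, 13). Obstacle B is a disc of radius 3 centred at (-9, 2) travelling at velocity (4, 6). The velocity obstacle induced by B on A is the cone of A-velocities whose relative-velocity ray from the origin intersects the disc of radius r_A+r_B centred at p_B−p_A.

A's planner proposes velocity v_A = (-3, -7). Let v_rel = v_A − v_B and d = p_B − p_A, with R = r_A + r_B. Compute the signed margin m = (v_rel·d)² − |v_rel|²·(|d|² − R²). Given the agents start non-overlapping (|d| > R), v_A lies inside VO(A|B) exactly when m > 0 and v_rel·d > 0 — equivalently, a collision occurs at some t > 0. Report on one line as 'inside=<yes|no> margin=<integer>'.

d = (-10, -11),  |d|² = 221;  R = 4+3 = 7,  c = 221−7² = 172
v_rel = (-7, -13),  |v_rel|² = 218;  v_rel·d = (-7)·(-10) + (-13)·(-11) = 213
218·t² − 426·t + 172 = 0  ⇒  m = 213² − 218·172 = 7873
m = 7873 > 0,  v_rel·d = 213 > 0  ⇒  inside

inside=yes margin=7873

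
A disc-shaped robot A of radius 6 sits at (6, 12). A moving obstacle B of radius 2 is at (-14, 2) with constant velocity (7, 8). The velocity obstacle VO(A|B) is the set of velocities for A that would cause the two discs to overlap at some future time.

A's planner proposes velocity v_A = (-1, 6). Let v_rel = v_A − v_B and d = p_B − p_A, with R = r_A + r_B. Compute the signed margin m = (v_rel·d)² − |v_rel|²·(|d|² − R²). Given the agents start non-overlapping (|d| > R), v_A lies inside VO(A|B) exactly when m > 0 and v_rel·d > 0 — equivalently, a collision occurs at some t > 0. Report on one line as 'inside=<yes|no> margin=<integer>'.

d = (-20, -10),  |d|² = 500;  R = 6+2 = 8,  c = 500−8² = 436
v_rel = (-8, -2),  |v_rel|² = 68;  v_rel·d = (-8)·(-20) + (-2)·(-10) = 180
68·t² − 360·t + 436 = 0  ⇒  m = 180² − 68·436 = 2752
m = 2752 > 0,  v_rel·d = 180 > 0  ⇒  inside

inside=yes margin=2752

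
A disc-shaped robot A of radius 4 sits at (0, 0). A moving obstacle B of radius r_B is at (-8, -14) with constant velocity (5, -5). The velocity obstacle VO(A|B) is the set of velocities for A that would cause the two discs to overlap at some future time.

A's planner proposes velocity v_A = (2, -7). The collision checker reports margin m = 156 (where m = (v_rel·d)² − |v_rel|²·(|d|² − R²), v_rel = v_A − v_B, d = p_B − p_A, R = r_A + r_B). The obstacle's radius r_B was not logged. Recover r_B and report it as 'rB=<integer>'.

m = 156
d = (-8, -14);  v_rel = (-3, -2),  |v_rel|² = 13
v_rel×d = (-3)·(-14) − (-2)·(-8) = 26
since m = R²·13 − 26²:  R² = (676 + 156) / 13 = 64
R = √64 = 8  ⇒  r_B = 8 − 4 = 4

rB=4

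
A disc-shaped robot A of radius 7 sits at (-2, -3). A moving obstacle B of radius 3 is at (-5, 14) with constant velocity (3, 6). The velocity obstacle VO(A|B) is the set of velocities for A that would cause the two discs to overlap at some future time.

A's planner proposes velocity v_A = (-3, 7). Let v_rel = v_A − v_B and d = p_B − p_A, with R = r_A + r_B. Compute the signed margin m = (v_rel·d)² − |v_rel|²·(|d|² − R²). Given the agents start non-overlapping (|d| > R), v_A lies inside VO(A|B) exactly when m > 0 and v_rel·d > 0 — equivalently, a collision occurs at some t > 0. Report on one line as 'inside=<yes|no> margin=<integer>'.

d = (-3, 17),  |d|² = 298;  R = 7+3 = 10,  c = 298−10² = 198
v_rel = (-6, 1),  |v_rel|² = 37;  v_rel·d = (-6)·(-3) + (1)·(17) = 35
37·t² − 70·t + 198 = 0  ⇒  m = 35² − 37·198 = -6101
m = -6101 < 0,  v_rel·d = 35 > 0  ⇒  outside

inside=no margin=-6101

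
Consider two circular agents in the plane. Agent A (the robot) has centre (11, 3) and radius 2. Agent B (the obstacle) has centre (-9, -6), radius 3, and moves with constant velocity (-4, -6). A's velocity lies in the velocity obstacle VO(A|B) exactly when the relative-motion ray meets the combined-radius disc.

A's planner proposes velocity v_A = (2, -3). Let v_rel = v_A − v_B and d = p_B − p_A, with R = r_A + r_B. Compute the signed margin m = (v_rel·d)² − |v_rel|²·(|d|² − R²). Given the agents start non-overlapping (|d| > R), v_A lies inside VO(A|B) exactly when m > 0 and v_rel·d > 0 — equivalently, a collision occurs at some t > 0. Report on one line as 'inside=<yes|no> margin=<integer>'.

d = (-20, -9),  |d|² = 481;  R = 2+3 = 5,  c = 481−5² = 456
v_rel = (6, 3),  |v_rel|² = 45;  v_rel·d = (6)·(-20) + (3)·(-9) = -147
45·t² + 294·t + 456 = 0  ⇒  m = (-147)² − 45·456 = 1089
m = 1089 > 0,  v_rel·d = -147 < 0  ⇒  outside

inside=no margin=1089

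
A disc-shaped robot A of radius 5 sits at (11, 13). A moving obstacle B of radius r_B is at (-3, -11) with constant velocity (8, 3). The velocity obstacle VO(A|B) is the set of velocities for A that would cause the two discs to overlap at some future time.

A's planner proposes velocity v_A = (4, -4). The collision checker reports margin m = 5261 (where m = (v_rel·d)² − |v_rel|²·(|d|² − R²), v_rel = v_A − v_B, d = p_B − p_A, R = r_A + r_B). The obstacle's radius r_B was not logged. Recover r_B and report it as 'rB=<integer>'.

m = 5261
d = (-14, -24);  v_rel = (-4, -7),  |v_rel|² = 65
v_rel×d = (-4)·(-24) − (-7)·(-14) = -2
since m = R²·65 − (-2)²:  R² = (4 + 5261) / 65 = 81
R = √81 = 9  ⇒  r_B = 9 − 5 = 4

rB=4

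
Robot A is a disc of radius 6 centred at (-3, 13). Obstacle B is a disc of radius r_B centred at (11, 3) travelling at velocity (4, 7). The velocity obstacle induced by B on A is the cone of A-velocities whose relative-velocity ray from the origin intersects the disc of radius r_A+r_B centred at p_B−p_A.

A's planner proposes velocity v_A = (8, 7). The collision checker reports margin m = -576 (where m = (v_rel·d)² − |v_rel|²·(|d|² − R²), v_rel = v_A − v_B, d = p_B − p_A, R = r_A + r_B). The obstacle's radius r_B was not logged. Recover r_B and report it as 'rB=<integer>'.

m = -576
d = (14, -10);  v_rel = (4, 0),  |v_rel|² = 16
v_rel×d = (4)·(-10) − (0)·(14) = -40
since m = R²·16 − (-40)²:  R² = (1600 + -576) / 16 = 64
R = √64 = 8  ⇒  r_B = 8 − 6 = 2

rB=2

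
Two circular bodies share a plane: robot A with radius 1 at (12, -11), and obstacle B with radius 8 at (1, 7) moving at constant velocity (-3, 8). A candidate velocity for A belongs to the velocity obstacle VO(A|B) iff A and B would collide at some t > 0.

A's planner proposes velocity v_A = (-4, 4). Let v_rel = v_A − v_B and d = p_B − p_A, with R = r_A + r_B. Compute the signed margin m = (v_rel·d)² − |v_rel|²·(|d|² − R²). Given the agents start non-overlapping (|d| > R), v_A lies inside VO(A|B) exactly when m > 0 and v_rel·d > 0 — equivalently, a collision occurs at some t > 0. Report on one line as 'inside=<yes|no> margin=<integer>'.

d = (-11, 18),  |d|² = 445;  R = 1+8 = 9,  c = 445−9² = 364
v_rel = (-1, -4),  |v_rel|² = 17;  v_rel·d = (-1)·(-11) + (-4)·(18) = -61
17·t² + 122·t + 364 = 0  ⇒  m = (-61)² − 17·364 = -2467
m = -2467 < 0,  v_rel·d = -61 < 0  ⇒  outside

inside=no margin=-2467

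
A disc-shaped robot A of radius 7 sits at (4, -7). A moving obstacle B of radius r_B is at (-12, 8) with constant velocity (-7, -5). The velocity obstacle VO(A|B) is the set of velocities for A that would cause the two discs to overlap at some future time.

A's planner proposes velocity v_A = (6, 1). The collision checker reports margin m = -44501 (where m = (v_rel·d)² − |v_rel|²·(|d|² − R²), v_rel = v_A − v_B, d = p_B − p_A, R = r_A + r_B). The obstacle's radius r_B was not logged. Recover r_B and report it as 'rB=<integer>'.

m = -44501
d = (-16, 15);  v_rel = (13, 6),  |v_rel|² = 205
v_rel×d = (13)·(15) − (6)·(-16) = 291
since m = R²·205 − 291²:  R² = (84681 + -44501) / 205 = 196
R = √196 = 14  ⇒  r_B = 14 − 7 = 7

rB=7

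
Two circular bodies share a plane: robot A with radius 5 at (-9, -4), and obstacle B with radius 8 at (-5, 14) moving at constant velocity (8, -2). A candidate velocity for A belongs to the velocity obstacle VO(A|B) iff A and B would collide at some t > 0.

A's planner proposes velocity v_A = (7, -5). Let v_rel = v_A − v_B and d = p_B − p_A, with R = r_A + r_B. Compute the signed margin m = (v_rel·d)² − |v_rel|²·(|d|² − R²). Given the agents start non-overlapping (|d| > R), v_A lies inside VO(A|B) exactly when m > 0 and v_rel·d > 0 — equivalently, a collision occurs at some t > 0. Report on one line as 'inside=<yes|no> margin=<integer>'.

d = (4, 18),  |d|² = 340;  R = 5+8 = 13,  c = 340−13² = 171
v_rel = (-1, -3),  |v_rel|² = 10;  v_rel·d = (-1)·(4) + (-3)·(18) = -58
10·t² + 116·t + 171 = 0  ⇒  m = (-58)² − 10·171 = 1654
m = 1654 > 0,  v_rel·d = -58 < 0  ⇒  outside

inside=no margin=1654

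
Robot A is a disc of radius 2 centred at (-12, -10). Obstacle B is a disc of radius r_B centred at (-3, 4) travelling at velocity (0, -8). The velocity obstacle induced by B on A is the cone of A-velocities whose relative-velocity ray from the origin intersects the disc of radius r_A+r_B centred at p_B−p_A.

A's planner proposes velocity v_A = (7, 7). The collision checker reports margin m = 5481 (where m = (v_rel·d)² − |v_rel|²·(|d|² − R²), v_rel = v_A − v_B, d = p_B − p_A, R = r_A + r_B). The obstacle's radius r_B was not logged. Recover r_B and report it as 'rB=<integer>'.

m = 5481
d = (9, 14);  v_rel = (7, 15),  |v_rel|² = 274
v_rel×d = (7)·(14) − (15)·(9) = -37
since m = R²·274 − (-37)²:  R² = (1369 + 5481) / 274 = 25
R = √25 = 5  ⇒  r_B = 5 − 2 = 3

rB=3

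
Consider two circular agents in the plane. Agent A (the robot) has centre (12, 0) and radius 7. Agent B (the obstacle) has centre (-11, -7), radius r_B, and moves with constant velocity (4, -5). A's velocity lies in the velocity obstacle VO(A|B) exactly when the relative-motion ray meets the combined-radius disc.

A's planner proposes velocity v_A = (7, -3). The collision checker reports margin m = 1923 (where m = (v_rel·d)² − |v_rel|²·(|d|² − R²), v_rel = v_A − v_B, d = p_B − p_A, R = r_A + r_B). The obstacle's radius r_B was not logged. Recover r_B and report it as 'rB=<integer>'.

m = 1923
d = (-23, -7);  v_rel = (3, 2),  |v_rel|² = 13
v_rel×d = (3)·(-7) − (2)·(-23) = 25
since m = R²·13 − 25²:  R² = (625 + 1923) / 13 = 196
R = √196 = 14  ⇒  r_B = 14 − 7 = 7

rB=7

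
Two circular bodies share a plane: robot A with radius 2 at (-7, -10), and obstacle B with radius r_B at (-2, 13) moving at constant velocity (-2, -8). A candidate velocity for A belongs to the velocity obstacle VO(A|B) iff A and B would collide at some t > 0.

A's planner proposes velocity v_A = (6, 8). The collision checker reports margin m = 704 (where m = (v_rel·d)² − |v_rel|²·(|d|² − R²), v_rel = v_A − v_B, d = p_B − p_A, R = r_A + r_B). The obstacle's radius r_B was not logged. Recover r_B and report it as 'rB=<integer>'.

m = 704
d = (5, 23);  v_rel = (8, 16),  |v_rel|² = 320
v_rel×d = (8)·(23) − (16)·(5) = 104
since m = R²·320 − 104²:  R² = (10816 + 704) / 320 = 36
R = √36 = 6  ⇒  r_B = 6 − 2 = 4

rB=4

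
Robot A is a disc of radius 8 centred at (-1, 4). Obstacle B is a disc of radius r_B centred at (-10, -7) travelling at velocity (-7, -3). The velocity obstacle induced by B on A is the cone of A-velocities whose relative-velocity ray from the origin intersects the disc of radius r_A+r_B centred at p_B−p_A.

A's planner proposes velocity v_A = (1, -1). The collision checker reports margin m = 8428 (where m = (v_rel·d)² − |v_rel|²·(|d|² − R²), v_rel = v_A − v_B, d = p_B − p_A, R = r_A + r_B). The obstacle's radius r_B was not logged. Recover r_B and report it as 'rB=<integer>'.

m = 8428
d = (-9, -11);  v_rel = (8, 2),  |v_rel|² = 68
v_rel×d = (8)·(-11) − (2)·(-9) = -70
since m = R²·68 − (-70)²:  R² = (4900 + 8428) / 68 = 196
R = √196 = 14  ⇒  r_B = 14 − 8 = 6

rB=6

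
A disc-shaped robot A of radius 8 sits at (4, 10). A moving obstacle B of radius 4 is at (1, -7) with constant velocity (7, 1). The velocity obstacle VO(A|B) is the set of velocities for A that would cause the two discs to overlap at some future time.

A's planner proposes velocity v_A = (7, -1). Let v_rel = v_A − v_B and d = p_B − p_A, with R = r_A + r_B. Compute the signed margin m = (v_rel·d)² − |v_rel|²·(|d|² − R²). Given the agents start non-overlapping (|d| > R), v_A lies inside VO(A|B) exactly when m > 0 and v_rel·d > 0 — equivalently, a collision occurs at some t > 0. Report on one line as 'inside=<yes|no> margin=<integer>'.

d = (-3, -17),  |d|² = 298;  R = 8+4 = 12,  c = 298−12² = 154
v_rel = (0, -2),  |v_rel|² = 4;  v_rel·d = (0)·(-3) + (-2)·(-17) = 34
4·t² − 68·t + 154 = 0  ⇒  m = 34² − 4·154 = 540
m = 540 > 0,  v_rel·d = 34 > 0  ⇒  inside

inside=yes margin=540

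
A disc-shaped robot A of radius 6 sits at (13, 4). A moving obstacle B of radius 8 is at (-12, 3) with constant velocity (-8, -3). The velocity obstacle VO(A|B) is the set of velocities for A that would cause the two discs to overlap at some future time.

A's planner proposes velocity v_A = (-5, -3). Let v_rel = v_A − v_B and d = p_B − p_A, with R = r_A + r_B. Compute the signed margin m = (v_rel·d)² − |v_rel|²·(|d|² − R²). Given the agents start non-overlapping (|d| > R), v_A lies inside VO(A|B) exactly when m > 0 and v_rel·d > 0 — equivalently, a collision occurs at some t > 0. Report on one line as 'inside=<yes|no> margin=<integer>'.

d = (-25, -1),  |d|² = 626;  R = 6+8 = 14,  c = 626−14² = 430
v_rel = (3, 0),  |v_rel|² = 9;  v_rel·d = (3)·(-25) + (0)·(-1) = -75
9·t² + 150·t + 430 = 0  ⇒  m = (-75)² − 9·430 = 1755
m = 1755 > 0,  v_rel·d = -75 < 0  ⇒  outside

inside=no margin=1755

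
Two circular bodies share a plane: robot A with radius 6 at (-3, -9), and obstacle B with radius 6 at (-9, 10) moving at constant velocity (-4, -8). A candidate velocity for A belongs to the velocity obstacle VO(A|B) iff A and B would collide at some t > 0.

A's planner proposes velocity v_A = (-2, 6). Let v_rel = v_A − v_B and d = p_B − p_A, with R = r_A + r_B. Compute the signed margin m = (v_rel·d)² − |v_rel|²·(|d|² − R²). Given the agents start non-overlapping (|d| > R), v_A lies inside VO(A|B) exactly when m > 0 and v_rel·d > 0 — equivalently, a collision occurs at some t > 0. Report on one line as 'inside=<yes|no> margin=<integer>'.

d = (-6, 19),  |d|² = 397;  R = 6+6 = 12,  c = 397−12² = 253
v_rel = (2, 14),  |v_rel|² = 200;  v_rel·d = (2)·(-6) + (14)·(19) = 254
200·t² − 508·t + 253 = 0  ⇒  m = 254² − 200·253 = 13916
m = 13916 > 0,  v_rel·d = 254 > 0  ⇒  inside

inside=yes margin=13916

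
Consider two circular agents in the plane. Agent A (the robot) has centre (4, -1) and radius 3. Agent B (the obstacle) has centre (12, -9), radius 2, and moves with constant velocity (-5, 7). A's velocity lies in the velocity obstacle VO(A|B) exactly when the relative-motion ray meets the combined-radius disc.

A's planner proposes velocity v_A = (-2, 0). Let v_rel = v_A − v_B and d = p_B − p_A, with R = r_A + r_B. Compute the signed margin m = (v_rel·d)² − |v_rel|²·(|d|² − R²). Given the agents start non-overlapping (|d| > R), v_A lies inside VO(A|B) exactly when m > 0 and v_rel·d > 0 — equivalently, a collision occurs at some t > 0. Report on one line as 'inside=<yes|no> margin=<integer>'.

d = (8, -8),  |d|² = 128;  R = 3+2 = 5,  c = 128−5² = 103
v_rel = (3, -7),  |v_rel|² = 58;  v_rel·d = (3)·(8) + (-7)·(-8) = 80
58·t² − 160·t + 103 = 0  ⇒  m = 80² − 58·103 = 426
m = 426 > 0,  v_rel·d = 80 > 0  ⇒  inside

inside=yes margin=426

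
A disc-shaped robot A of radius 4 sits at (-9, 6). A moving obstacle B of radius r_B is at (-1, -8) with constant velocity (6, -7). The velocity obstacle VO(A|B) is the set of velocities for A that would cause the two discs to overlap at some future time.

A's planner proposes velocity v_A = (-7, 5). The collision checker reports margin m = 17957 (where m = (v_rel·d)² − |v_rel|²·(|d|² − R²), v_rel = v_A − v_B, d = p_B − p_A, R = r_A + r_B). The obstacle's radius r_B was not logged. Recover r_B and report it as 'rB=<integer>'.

m = 17957
d = (8, -14);  v_rel = (-13, 12),  |v_rel|² = 313
v_rel×d = (-13)·(-14) − (12)·(8) = 86
since m = R²·313 − 86²:  R² = (7396 + 17957) / 313 = 81
R = √81 = 9  ⇒  r_B = 9 − 4 = 5

rB=5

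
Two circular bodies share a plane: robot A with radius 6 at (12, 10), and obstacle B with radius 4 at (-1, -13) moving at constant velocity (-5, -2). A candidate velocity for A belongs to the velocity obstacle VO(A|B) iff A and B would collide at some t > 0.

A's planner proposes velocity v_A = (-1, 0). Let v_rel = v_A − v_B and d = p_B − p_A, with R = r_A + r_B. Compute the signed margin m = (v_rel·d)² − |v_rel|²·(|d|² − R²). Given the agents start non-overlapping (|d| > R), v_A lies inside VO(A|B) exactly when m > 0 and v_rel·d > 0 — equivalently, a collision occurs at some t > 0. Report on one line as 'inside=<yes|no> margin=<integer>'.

d = (-13, -23),  |d|² = 698;  R = 6+4 = 10,  c = 698−10² = 598
v_rel = (4, 2),  |v_rel|² = 20;  v_rel·d = (4)·(-13) + (2)·(-23) = -98
20·t² + 196·t + 598 = 0  ⇒  m = (-98)² − 20·598 = -2356
m = -2356 < 0,  v_rel·d = -98 < 0  ⇒  outside

inside=no margin=-2356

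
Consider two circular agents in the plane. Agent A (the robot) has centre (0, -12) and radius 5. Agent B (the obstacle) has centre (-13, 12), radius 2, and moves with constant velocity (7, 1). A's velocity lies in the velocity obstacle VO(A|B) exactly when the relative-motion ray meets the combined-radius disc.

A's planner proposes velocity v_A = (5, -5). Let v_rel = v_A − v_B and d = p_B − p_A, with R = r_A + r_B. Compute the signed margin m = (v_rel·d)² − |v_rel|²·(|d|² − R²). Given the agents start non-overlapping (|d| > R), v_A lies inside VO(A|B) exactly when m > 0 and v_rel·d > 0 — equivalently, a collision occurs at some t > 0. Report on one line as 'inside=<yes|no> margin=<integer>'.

d = (-13, 24),  |d|² = 745;  R = 5+2 = 7,  c = 745−7² = 696
v_rel = (-2, -6),  |v_rel|² = 40;  v_rel·d = (-2)·(-13) + (-6)·(24) = -118
40·t² + 236·t + 696 = 0  ⇒  m = (-118)² − 40·696 = -13916
m = -13916 < 0,  v_rel·d = -118 < 0  ⇒  outside

inside=no margin=-13916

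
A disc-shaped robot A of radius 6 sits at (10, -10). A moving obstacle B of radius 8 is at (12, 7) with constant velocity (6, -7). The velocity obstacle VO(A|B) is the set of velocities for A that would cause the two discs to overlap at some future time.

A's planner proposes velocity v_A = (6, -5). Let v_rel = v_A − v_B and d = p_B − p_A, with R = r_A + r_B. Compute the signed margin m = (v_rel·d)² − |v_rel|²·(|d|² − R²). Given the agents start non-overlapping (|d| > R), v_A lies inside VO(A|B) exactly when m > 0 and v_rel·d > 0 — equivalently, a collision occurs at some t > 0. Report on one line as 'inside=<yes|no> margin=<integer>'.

d = (2, 17),  |d|² = 293;  R = 6+8 = 14,  c = 293−14² = 97
v_rel = (0, 2),  |v_rel|² = 4;  v_rel·d = (0)·(2) + (2)·(17) = 34
4·t² − 68·t + 97 = 0  ⇒  m = 34² − 4·97 = 768
m = 768 > 0,  v_rel·d = 34 > 0  ⇒  inside

inside=yes margin=768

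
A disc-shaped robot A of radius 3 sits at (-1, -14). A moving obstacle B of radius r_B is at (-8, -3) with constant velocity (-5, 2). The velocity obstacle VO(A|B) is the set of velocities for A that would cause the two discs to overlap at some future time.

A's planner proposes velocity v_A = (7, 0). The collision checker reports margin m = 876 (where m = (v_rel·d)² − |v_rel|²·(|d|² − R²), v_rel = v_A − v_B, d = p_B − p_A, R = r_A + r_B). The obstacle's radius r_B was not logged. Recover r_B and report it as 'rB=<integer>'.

m = 876
d = (-7, 11);  v_rel = (12, -2),  |v_rel|² = 148
v_rel×d = (12)·(11) − (-2)·(-7) = 118
since m = R²·148 − 118²:  R² = (13924 + 876) / 148 = 100
R = √100 = 10  ⇒  r_B = 10 − 3 = 7

rB=7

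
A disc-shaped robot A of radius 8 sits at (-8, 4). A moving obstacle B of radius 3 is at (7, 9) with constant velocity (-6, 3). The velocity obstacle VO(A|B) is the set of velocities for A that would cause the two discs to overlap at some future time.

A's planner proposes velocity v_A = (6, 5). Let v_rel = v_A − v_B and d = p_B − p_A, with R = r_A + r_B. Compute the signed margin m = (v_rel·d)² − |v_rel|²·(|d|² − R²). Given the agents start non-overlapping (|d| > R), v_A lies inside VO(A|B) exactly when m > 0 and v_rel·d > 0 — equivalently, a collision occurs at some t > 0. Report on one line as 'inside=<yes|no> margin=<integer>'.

d = (15, 5),  |d|² = 250;  R = 8+3 = 11,  c = 250−11² = 129
v_rel = (12, 2),  |v_rel|² = 148;  v_rel·d = (12)·(15) + (2)·(5) = 190
148·t² − 380·t + 129 = 0  ⇒  m = 190² − 148·129 = 17008
m = 17008 > 0,  v_rel·d = 190 > 0  ⇒  inside

inside=yes margin=17008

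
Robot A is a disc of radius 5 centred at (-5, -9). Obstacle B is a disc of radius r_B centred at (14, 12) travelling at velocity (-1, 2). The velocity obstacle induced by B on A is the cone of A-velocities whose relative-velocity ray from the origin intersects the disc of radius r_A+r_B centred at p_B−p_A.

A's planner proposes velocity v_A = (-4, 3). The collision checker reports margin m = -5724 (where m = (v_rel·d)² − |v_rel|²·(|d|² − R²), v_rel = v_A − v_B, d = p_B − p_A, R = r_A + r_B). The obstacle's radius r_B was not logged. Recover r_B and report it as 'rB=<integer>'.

m = -5724
d = (19, 21);  v_rel = (-3, 1),  |v_rel|² = 10
v_rel×d = (-3)·(21) − (1)·(19) = -82
since m = R²·10 − (-82)²:  R² = (6724 + -5724) / 10 = 100
R = √100 = 10  ⇒  r_B = 10 − 5 = 5

rB=5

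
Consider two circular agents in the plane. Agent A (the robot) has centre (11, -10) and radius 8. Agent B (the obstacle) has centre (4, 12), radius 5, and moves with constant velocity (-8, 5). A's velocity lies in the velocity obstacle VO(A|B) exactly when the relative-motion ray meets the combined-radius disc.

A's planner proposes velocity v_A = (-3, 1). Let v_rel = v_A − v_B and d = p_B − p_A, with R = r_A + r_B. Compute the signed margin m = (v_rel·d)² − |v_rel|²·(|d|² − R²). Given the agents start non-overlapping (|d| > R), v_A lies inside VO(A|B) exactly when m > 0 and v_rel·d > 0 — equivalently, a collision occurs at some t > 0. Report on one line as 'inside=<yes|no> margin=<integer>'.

d = (-7, 22),  |d|² = 533;  R = 8+5 = 13,  c = 533−13² = 364
v_rel = (5, -4),  |v_rel|² = 41;  v_rel·d = (5)·(-7) + (-4)·(22) = -123
41·t² + 246·t + 364 = 0  ⇒  m = (-123)² − 41·364 = 205
m = 205 > 0,  v_rel·d = -123 < 0  ⇒  outside

inside=no margin=205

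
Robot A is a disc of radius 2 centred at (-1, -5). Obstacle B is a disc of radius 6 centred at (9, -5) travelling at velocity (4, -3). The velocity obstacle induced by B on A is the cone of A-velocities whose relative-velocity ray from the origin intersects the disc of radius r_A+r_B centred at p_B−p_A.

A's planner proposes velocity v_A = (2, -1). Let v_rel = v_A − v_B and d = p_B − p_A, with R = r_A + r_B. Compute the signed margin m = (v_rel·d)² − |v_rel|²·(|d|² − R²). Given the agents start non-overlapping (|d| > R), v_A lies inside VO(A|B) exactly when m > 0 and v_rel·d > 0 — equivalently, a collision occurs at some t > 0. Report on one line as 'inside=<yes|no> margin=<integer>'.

d = (10, 0),  |d|² = 100;  R = 2+6 = 8,  c = 100−8² = 36
v_rel = (-2, 2),  |v_rel|² = 8;  v_rel·d = (-2)·(10) + (2)·(0) = -20
8·t² + 40·t + 36 = 0  ⇒  m = (-20)² − 8·36 = 112
m = 112 > 0,  v_rel·d = -20 < 0  ⇒  outside

inside=no margin=112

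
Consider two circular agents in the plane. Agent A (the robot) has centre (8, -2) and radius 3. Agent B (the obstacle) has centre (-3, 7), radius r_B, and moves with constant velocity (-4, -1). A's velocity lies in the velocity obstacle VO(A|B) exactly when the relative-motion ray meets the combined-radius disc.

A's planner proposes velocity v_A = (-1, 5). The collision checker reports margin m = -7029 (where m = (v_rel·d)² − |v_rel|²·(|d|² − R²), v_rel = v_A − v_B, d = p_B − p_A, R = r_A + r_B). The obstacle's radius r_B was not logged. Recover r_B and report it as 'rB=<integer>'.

m = -7029
d = (-11, 9);  v_rel = (3, 6),  |v_rel|² = 45
v_rel×d = (3)·(9) − (6)·(-11) = 93
since m = R²·45 − 93²:  R² = (8649 + -7029) / 45 = 36
R = √36 = 6  ⇒  r_B = 6 − 3 = 3

rB=3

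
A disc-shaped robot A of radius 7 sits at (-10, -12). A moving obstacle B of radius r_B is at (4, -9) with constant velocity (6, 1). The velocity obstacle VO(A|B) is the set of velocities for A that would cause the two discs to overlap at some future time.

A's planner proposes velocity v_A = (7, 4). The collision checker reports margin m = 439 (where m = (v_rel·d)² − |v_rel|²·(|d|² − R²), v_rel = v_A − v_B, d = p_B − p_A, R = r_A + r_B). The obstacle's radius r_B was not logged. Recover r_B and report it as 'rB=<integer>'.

m = 439
d = (14, 3);  v_rel = (1, 3),  |v_rel|² = 10
v_rel×d = (1)·(3) − (3)·(14) = -39
since m = R²·10 − (-39)²:  R² = (1521 + 439) / 10 = 196
R = √196 = 14  ⇒  r_B = 14 − 7 = 7

rB=7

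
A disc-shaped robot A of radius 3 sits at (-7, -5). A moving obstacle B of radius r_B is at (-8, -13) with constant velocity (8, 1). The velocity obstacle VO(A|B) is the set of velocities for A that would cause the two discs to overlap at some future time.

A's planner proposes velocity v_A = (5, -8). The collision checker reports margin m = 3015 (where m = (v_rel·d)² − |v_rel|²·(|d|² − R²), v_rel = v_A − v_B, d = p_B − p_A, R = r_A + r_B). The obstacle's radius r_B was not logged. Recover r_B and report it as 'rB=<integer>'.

m = 3015
d = (-1, -8);  v_rel = (-3, -9),  |v_rel|² = 90
v_rel×d = (-3)·(-8) − (-9)·(-1) = 15
since m = R²·90 − 15²:  R² = (225 + 3015) / 90 = 36
R = √36 = 6  ⇒  r_B = 6 − 3 = 3

rB=3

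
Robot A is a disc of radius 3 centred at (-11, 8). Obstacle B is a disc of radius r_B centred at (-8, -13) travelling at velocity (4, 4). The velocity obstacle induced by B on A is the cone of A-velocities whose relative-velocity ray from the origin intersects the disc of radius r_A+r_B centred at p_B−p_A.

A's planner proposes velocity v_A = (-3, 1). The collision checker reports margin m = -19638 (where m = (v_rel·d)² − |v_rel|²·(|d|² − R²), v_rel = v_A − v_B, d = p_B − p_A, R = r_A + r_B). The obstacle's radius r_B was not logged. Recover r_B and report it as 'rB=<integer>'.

m = -19638
d = (3, -21);  v_rel = (-7, -3),  |v_rel|² = 58
v_rel×d = (-7)·(-21) − (-3)·(3) = 156
since m = R²·58 − 156²:  R² = (24336 + -19638) / 58 = 81
R = √81 = 9  ⇒  r_B = 9 − 3 = 6

rB=6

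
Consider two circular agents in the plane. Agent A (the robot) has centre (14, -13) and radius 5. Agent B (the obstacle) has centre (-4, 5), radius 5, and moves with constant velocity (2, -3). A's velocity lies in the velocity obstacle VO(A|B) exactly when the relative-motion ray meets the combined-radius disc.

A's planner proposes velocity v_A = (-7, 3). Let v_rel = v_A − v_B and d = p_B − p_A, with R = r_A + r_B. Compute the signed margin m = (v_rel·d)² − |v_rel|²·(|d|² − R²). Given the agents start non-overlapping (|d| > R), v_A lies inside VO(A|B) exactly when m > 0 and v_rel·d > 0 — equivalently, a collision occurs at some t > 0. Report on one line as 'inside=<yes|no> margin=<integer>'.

d = (-18, 18),  |d|² = 648;  R = 5+5 = 10,  c = 648−10² = 548
v_rel = (-9, 6),  |v_rel|² = 117;  v_rel·d = (-9)·(-18) + (6)·(18) = 270
117·t² − 540·t + 548 = 0  ⇒  m = 270² − 117·548 = 8784
m = 8784 > 0,  v_rel·d = 270 > 0  ⇒  inside

inside=yes margin=8784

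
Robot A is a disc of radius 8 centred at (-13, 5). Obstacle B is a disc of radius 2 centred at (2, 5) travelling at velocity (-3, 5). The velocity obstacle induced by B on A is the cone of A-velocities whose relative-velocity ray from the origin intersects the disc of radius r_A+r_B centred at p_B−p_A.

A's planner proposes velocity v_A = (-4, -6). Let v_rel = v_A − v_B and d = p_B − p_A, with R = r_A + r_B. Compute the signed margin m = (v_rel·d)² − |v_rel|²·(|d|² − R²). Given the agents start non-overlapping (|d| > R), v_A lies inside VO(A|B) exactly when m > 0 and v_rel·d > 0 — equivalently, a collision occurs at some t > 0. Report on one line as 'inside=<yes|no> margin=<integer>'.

d = (15, 0),  |d|² = 225;  R = 8+2 = 10,  c = 225−10² = 125
v_rel = (-1, -11),  |v_rel|² = 122;  v_rel·d = (-1)·(15) + (-11)·(0) = -15
122·t² + 30·t + 125 = 0  ⇒  m = (-15)² − 122·125 = -15025
m = -15025 < 0,  v_rel·d = -15 < 0  ⇒  outside

inside=no margin=-15025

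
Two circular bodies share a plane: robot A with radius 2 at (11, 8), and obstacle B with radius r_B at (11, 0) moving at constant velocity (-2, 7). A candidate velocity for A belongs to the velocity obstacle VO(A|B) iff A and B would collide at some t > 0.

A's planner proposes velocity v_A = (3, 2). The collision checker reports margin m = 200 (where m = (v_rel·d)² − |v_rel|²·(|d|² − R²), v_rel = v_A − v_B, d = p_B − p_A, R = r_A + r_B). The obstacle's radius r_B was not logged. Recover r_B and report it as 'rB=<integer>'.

m = 200
d = (0, -8);  v_rel = (5, -5),  |v_rel|² = 50
v_rel×d = (5)·(-8) − (-5)·(0) = -40
since m = R²·50 − (-40)²:  R² = (1600 + 200) / 50 = 36
R = √36 = 6  ⇒  r_B = 6 − 2 = 4

rB=4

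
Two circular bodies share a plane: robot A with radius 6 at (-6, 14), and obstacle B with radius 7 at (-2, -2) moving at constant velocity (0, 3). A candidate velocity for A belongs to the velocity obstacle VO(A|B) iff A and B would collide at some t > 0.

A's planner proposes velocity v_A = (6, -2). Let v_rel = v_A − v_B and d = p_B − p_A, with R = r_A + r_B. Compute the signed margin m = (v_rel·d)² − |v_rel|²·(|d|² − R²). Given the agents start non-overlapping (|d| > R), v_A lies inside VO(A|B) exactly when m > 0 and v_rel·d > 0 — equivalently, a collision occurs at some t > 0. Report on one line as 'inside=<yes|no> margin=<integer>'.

d = (4, -16),  |d|² = 272;  R = 6+7 = 13,  c = 272−13² = 103
v_rel = (6, -5),  |v_rel|² = 61;  v_rel·d = (6)·(4) + (-5)·(-16) = 104
61·t² − 208·t + 103 = 0  ⇒  m = 104² − 61·103 = 4533
m = 4533 > 0,  v_rel·d = 104 > 0  ⇒  inside

inside=yes margin=4533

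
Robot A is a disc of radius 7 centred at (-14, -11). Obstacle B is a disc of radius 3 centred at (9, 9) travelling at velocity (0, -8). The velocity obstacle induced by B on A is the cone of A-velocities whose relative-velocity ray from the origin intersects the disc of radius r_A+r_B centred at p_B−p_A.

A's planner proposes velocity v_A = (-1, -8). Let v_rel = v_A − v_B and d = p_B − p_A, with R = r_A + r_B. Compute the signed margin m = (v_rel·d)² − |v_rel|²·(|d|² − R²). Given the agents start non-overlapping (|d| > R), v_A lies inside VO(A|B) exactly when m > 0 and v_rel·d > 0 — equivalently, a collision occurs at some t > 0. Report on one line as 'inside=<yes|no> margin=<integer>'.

d = (23, 20),  |d|² = 929;  R = 7+3 = 10,  c = 929−10² = 829
v_rel = (-1, 0),  |v_rel|² = 1;  v_rel·d = (-1)·(23) + (0)·(20) = -23
1·t² + 46·t + 829 = 0  ⇒  m = (-23)² − 1·829 = -300
m = -300 < 0,  v_rel·d = -23 < 0  ⇒  outside

inside=no margin=-300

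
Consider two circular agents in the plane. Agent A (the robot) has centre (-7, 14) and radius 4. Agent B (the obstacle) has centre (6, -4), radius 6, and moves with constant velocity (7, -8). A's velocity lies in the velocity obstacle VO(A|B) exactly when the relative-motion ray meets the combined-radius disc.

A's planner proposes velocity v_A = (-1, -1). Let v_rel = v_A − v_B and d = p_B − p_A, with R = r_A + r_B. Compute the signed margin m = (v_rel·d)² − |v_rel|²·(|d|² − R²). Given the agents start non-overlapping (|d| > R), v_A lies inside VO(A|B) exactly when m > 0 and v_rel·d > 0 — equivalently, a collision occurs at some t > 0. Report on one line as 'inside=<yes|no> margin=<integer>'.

d = (13, -18),  |d|² = 493;  R = 4+6 = 10,  c = 493−10² = 393
v_rel = (-8, 7),  |v_rel|² = 113;  v_rel·d = (-8)·(13) + (7)·(-18) = -230
113·t² + 460·t + 393 = 0  ⇒  m = (-230)² − 113·393 = 8491
m = 8491 > 0,  v_rel·d = -230 < 0  ⇒  outside

inside=no margin=8491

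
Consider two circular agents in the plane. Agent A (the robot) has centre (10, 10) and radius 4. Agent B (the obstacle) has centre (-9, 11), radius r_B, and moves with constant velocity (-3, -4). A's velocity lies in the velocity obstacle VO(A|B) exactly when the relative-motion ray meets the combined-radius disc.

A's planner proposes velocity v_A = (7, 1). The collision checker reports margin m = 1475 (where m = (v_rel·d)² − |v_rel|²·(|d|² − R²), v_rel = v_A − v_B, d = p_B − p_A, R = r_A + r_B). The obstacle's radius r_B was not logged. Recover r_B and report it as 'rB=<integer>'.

m = 1475
d = (-19, 1);  v_rel = (10, 5),  |v_rel|² = 125
v_rel×d = (10)·(1) − (5)·(-19) = 105
since m = R²·125 − 105²:  R² = (11025 + 1475) / 125 = 100
R = √100 = 10  ⇒  r_B = 10 − 4 = 6

rB=6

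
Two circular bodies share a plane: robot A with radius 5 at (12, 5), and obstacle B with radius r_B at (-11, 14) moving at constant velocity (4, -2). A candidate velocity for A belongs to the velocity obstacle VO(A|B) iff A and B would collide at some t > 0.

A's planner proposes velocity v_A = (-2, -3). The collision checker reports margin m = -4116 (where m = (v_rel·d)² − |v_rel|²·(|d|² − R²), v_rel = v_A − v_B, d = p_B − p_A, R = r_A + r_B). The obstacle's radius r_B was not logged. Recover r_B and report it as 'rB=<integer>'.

m = -4116
d = (-23, 9);  v_rel = (-6, -1),  |v_rel|² = 37
v_rel×d = (-6)·(9) − (-1)·(-23) = -77
since m = R²·37 − (-77)²:  R² = (5929 + -4116) / 37 = 49
R = √49 = 7  ⇒  r_B = 7 − 5 = 2

rB=2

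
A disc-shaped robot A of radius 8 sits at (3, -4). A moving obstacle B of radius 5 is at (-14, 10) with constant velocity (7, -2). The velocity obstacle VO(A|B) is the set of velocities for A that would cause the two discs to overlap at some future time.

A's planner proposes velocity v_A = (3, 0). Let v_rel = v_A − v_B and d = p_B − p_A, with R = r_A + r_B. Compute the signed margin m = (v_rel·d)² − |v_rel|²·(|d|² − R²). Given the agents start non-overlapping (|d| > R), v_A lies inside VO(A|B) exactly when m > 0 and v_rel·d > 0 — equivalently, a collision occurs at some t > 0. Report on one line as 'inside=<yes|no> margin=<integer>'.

d = (-17, 14),  |d|² = 485;  R = 8+5 = 13,  c = 485−13² = 316
v_rel = (-4, 2),  |v_rel|² = 20;  v_rel·d = (-4)·(-17) + (2)·(14) = 96
20·t² − 192·t + 316 = 0  ⇒  m = 96² − 20·316 = 2896
m = 2896 > 0,  v_rel·d = 96 > 0  ⇒  inside

inside=yes margin=2896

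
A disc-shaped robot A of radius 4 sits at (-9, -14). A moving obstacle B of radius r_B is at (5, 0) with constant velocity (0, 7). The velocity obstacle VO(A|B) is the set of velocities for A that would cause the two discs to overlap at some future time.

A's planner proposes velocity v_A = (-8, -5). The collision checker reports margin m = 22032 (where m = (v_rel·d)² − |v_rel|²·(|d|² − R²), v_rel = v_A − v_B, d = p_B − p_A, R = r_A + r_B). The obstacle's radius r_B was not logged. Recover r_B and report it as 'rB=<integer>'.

m = 22032
d = (14, 14);  v_rel = (-8, -12),  |v_rel|² = 208
v_rel×d = (-8)·(14) − (-12)·(14) = 56
since m = R²·208 − 56²:  R² = (3136 + 22032) / 208 = 121
R = √121 = 11  ⇒  r_B = 11 − 4 = 7

rB=7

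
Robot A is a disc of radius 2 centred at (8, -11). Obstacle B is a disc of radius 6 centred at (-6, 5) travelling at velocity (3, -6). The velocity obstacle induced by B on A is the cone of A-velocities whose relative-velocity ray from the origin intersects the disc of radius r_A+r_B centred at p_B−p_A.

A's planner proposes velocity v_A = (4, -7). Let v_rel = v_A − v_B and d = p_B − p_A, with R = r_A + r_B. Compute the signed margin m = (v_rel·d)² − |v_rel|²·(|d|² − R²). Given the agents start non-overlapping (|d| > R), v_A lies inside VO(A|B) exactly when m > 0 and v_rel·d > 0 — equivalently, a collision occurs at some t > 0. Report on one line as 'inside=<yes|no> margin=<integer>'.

d = (-14, 16),  |d|² = 452;  R = 2+6 = 8,  c = 452−8² = 388
v_rel = (1, -1),  |v_rel|² = 2;  v_rel·d = (1)·(-14) + (-1)·(16) = -30
2·t² + 60·t + 388 = 0  ⇒  m = (-30)² − 2·388 = 124
m = 124 > 0,  v_rel·d = -30 < 0  ⇒  outside

inside=no margin=124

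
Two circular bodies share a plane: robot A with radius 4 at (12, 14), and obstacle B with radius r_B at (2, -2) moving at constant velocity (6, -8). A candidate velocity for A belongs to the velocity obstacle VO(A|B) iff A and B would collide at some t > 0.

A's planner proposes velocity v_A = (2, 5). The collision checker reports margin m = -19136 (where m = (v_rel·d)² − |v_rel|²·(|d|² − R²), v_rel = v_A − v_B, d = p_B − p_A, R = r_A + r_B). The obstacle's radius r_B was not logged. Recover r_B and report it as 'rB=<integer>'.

m = -19136
d = (-10, -16);  v_rel = (-4, 13),  |v_rel|² = 185
v_rel×d = (-4)·(-16) − (13)·(-10) = 194
since m = R²·185 − 194²:  R² = (37636 + -19136) / 185 = 100
R = √100 = 10  ⇒  r_B = 10 − 4 = 6

rB=6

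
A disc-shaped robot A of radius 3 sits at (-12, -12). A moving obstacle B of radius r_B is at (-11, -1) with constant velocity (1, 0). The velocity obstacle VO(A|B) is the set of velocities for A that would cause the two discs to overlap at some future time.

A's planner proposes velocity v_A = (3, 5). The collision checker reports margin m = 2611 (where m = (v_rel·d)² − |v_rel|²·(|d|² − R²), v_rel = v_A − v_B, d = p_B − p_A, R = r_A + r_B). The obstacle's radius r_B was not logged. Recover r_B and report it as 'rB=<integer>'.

m = 2611
d = (1, 11);  v_rel = (2, 5),  |v_rel|² = 29
v_rel×d = (2)·(11) − (5)·(1) = 17
since m = R²·29 − 17²:  R² = (289 + 2611) / 29 = 100
R = √100 = 10  ⇒  r_B = 10 − 3 = 7

rB=7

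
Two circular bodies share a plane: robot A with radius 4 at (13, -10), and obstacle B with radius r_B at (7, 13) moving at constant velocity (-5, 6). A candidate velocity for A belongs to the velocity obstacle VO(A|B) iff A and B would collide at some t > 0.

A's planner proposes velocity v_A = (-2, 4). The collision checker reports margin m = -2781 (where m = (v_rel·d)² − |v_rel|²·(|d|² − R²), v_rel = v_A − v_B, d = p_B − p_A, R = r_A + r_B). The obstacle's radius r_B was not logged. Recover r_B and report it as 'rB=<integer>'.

m = -2781
d = (-6, 23);  v_rel = (3, -2),  |v_rel|² = 13
v_rel×d = (3)·(23) − (-2)·(-6) = 57
since m = R²·13 − 57²:  R² = (3249 + -2781) / 13 = 36
R = √36 = 6  ⇒  r_B = 6 − 4 = 2

rB=2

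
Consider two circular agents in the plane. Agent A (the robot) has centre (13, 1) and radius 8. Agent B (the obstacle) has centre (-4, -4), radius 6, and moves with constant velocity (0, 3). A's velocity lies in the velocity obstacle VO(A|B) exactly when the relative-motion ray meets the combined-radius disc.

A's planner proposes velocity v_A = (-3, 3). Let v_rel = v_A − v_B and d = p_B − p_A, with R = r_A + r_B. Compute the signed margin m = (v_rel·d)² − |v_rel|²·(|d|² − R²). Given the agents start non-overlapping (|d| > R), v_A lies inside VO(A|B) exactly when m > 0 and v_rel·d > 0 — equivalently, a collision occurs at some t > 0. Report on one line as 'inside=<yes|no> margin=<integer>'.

d = (-17, -5),  |d|² = 314;  R = 8+6 = 14,  c = 314−14² = 118
v_rel = (-3, 0),  |v_rel|² = 9;  v_rel·d = (-3)·(-17) + (0)·(-5) = 51
9·t² − 102·t + 118 = 0  ⇒  m = 51² − 9·118 = 1539
m = 1539 > 0,  v_rel·d = 51 > 0  ⇒  inside

inside=yes margin=1539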